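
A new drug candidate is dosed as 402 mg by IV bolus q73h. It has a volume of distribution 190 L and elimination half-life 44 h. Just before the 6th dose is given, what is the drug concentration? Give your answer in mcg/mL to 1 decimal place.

1.0 mcg/mL

f = (1/2)^(τ/t½) = (1/2)^(73/44) ≈ 0.3166.
C₀ = D/Vd = 402/190 ≈ 2.116 mcg/mL.
Before the 6th dose, 5 doses have been given. Superposition: Cmin = C₀·(f + f² + … + f^5).
≈ 2.116 × (0.3166 + 0.1002 + 0.0317 + 0.0100 + 0.0032) ≈ 2.116 × 0.4617 ≈ 0.977 mcg/mL.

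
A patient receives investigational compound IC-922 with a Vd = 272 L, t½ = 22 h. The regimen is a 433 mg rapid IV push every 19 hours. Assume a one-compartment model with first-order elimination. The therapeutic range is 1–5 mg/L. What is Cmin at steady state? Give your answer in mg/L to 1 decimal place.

1.9 mg/L

k = ln2/t½ = ln2/22 ≈ 0.031507 h⁻¹; fraction remaining f = e^(−kτ) = e^(−0.031507×19) ≈ 0.5496.
At steady state, accumulation factor R = 1/(1 − e^(−kτ)) ≈ 2.2202.
Single-dose peak C₀ = D/Vd = 433/272 ≈ 1.592 mg/L.
Cmax,ss = C₀/(1 − f) ≈ 1.592/0.4504 ≈ 3.535 mg/L.
Steady-state trough Cmin,ss = Cmax,ss·f ≈ 3.535 × 0.5496 ≈ 1.943 mg/L.
Trough 1.9 mg/L vs MEC 1 mg/L: adequate.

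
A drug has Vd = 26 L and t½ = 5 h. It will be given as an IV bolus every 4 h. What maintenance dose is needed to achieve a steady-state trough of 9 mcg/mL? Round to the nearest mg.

τ/t½ = 4/5 ≈ 0.8, so f = (1/2)^(4/5) ≈ 0.574349.
Cmin,ss = (D/Vd)·f/(1−f), so D = Cmin,ss·Vd·(1−f)/f.
D = 9 × 26 × (1−f)/f ≈ 9 × 26 × 0.74110 ≈ 173.42 mg.

173 mg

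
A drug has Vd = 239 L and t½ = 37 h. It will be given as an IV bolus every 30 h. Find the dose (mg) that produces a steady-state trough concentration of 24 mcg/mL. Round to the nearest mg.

4326 mg

τ/t½ = 30/37 ≈ 0.81081, so f = (1/2)^(30/37) ≈ 0.570061.
Cmin,ss = (D/Vd)·f/(1−f), so D = Cmin,ss·Vd·(1−f)/f.
D = 24 × 239 × (1−f)/f ≈ 24 × 239 × 0.75420 ≈ 4326.09 mg.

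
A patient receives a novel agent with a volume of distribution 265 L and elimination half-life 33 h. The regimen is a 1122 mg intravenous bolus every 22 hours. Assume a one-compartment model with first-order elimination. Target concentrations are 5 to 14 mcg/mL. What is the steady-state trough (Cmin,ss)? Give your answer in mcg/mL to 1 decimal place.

7.2 mcg/mL

Over one 22-h interval, 22/33 ≈ 0.66667 half-lives elapse, leaving f ≈ 0.6300 of each dose.
At steady state, accumulation factor R = 1/(1 − e^(−kτ)) ≈ 2.7027.
Single-dose peak C₀ = D/Vd = 1122/265 ≈ 4.234 mcg/mL.
Cmax,ss = C₀/(1 − f) ≈ 4.234/0.3700 ≈ 11.443 mcg/mL.
Steady-state trough Cmin,ss = Cmax,ss·f ≈ 11.443 × 0.6300 ≈ 7.209 mcg/mL.
Trough 7.2 mcg/mL vs MEC 5 mcg/mL: adequate.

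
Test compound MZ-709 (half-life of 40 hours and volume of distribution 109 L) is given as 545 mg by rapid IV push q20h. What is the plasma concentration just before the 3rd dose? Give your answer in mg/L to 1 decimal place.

6.0 mg/L

f = (1/2)^(τ/t½) = (1/2)^(20/40) ≈ 0.7071.
C₀ = D/Vd = 545/109 ≈ 5.000 mg/L.
Before the 3rd dose, 2 doses have been given. Superposition: Cmin = C₀·(f + f²).
≈ 5.000 × (0.7071 + 0.5000) ≈ 5.000 × 1.2071 ≈ 6.036 mg/L.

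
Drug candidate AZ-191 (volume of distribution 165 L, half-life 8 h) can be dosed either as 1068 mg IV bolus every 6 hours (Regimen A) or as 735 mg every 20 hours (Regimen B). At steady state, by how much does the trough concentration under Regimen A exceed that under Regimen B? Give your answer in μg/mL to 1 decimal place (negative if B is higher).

8.5 μg/mL

Regimen A: f = (1/2)^(6/8) ≈ 0.5946; Cmin,ss = (1068/165)·f/(1−f) ≈ 9.494 μg/mL.
Regimen B: f = (1/2)^(20/8) ≈ 0.1768; Cmin,ss = (735/165)·f/(1−f) ≈ 0.957 μg/mL.
Difference ≈ 9.494 − 0.957 ≈ 8.537 μg/mL.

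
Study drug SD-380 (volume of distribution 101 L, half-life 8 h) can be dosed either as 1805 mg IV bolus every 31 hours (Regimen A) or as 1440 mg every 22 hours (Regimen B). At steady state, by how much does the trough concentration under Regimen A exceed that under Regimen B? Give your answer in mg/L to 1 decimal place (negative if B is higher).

-1.2 mg/L

Regimen A: f = (1/2)^(31/8) ≈ 0.0682; Cmin,ss = (1805/101)·f/(1−f) ≈ 1.308 mg/L.
Regimen B: f = (1/2)^(22/8) ≈ 0.1487; Cmin,ss = (1440/101)·f/(1−f) ≈ 2.490 mg/L.
Difference ≈ 1.308 − 2.490 ≈ -1.182 mg/L.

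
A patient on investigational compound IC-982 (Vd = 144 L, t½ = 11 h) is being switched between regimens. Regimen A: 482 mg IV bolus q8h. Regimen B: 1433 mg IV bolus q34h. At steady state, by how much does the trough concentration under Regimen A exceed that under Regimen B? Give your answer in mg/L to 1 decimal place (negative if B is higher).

Regimen A: f = (1/2)^(8/11) ≈ 0.6040; Cmin,ss = (482/144)·f/(1−f) ≈ 5.105 mg/L.
Regimen B: f = (1/2)^(34/11) ≈ 0.1174; Cmin,ss = (1433/144)·f/(1−f) ≈ 1.324 mg/L.
Difference ≈ 5.105 − 1.324 ≈ 3.781 mg/L.

3.8 mg/L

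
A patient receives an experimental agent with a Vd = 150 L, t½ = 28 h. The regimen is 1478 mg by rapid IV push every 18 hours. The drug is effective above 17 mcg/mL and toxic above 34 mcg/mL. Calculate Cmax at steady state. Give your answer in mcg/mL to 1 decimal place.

27.4 mcg/mL

k = ln2/t½ = ln2/28 ≈ 0.024755 h⁻¹; fraction remaining f = e^(−kτ) = e^(−0.024755×18) ≈ 0.6404.
Accumulation ratio R = 1/(1 − f) ≈ 1/0.3596 ≈ 2.7809.
Single-dose peak C₀ = D/Vd = 1478/150 ≈ 9.853 mcg/mL.
Steady-state peak Cmax,ss = C₀·R ≈ 9.853 × 2.7809 ≈ 27.400 mcg/mL.
Peak 27.4 mcg/mL vs MTC 34 mcg/mL: below toxic threshold.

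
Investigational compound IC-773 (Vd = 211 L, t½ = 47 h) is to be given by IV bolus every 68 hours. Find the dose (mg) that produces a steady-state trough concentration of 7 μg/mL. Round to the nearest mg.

τ/t½ = 68/47 ≈ 1.4468, so f = (1/2)^(68/47) ≈ 0.366832.
Cmin,ss = (D/Vd)·f/(1−f), so D = Cmin,ss·Vd·(1−f)/f.
D = 7 × 211 × (1−f)/f ≈ 7 × 211 × 1.72604 ≈ 2549.36 mg.

2549 mg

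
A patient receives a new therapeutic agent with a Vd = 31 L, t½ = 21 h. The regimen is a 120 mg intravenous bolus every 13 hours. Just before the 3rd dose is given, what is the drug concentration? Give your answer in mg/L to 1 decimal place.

f = (1/2)^(τ/t½) = (1/2)^(13/21) ≈ 0.6511.
C₀ = D/Vd = 120/31 ≈ 3.871 mg/L.
Before the 3rd dose, 2 doses have been given. Superposition: Cmin = C₀·(f + f²).
≈ 3.871 × (0.6511 + 0.4239) ≈ 3.871 × 1.0750 ≈ 4.161 mg/L.

4.2 mg/L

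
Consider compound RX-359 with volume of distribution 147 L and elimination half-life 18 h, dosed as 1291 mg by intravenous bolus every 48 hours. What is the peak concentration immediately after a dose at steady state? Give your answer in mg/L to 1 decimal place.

Over one 48-h interval, 48/18 ≈ 2.6667 half-lives elapse, leaving f ≈ 0.1575 of each dose.
Accumulation ratio R = 1/(1 − f) ≈ 1/0.8425 ≈ 1.1869.
Single-dose peak C₀ = D/Vd = 1291/147 ≈ 8.782 mg/L.
Steady-state peak Cmax,ss = C₀·R ≈ 8.782 × 1.1869 ≈ 10.423 mg/L.

10.4 mg/L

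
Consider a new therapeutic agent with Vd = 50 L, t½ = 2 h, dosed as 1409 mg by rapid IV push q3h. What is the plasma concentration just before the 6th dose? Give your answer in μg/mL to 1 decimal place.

15.3 μg/mL

f = (1/2)^(τ/t½) = (1/2)^(3/2) ≈ 0.3536.
C₀ = D/Vd = 1409/50 ≈ 28.180 μg/mL.
Before the 6th dose, 5 doses have been given. Superposition: Cmin = C₀·(f + f² + … + f^5).
≈ 28.180 × (0.3536 + 0.1250 + 0.0442 + 0.0156 + 0.0055) ≈ 28.180 × 0.5439 ≈ 15.327 μg/mL.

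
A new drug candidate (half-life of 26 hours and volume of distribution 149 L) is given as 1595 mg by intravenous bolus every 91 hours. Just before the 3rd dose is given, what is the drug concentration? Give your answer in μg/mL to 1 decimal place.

1.0 μg/mL

f = (1/2)^(τ/t½) = (1/2)^(91/26) ≈ 0.0884.
C₀ = D/Vd = 1595/149 ≈ 10.705 μg/mL.
Before the 3rd dose, 2 doses have been given. Superposition: Cmin = C₀·(f + f²).
≈ 10.705 × (0.0884 + 0.0078) ≈ 10.705 × 0.0962 ≈ 1.030 μg/mL.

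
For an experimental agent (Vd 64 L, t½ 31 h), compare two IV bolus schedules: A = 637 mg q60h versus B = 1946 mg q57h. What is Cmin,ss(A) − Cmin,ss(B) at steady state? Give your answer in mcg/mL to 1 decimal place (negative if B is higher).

Regimen A: f = (1/2)^(60/31) ≈ 0.2614; Cmin,ss = (637/64)·f/(1−f) ≈ 3.523 mcg/mL.
Regimen B: f = (1/2)^(57/31) ≈ 0.2796; Cmin,ss = (1946/64)·f/(1−f) ≈ 11.801 mcg/mL.
Difference ≈ 3.523 − 11.801 ≈ -8.278 mcg/mL.

-8.3 mcg/mL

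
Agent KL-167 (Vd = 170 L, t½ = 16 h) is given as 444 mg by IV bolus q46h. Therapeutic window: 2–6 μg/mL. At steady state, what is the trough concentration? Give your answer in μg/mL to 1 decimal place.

k = ln2/t½ = ln2/16 ≈ 0.043322 h⁻¹; fraction remaining f = e^(−kτ) = e^(−0.043322×46) ≈ 0.1363.
At steady state, accumulation factor R = 1/(1 − e^(−kτ)) ≈ 1.1578.
Each bolus raises the concentration by D/Vd = 444/170 ≈ 2.612 μg/mL.
Steady-state peak Cmax,ss = C₀·R ≈ 2.612 × 1.1578 ≈ 3.024 μg/mL.
One interval later, Cmin,ss = Cmax,ss·e^(−kτ) ≈ 3.024 × 0.1363 ≈ 0.412 μg/mL.
Trough 0.4 μg/mL vs MEC 2 μg/mL: subtherapeutic.

0.4 μg/mL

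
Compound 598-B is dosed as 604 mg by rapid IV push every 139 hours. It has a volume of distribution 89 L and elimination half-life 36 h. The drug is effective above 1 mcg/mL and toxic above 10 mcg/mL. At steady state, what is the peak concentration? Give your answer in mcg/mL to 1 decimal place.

7.3 mcg/mL

k = ln2/t½ = ln2/36 ≈ 0.019254 h⁻¹; fraction remaining f = e^(−kτ) = e^(−0.019254×139) ≈ 0.0688.
Accumulation ratio R = 1/(1 − f) ≈ 1/0.9312 ≈ 1.0739.
Single-dose peak C₀ = D/Vd = 604/89 ≈ 6.787 mcg/mL.
Cmax,ss = C₀/(1 − f) ≈ 6.787/0.9312 ≈ 7.288 mcg/mL.
Peak 7.3 mcg/mL vs MTC 10 mcg/mL: below toxic threshold.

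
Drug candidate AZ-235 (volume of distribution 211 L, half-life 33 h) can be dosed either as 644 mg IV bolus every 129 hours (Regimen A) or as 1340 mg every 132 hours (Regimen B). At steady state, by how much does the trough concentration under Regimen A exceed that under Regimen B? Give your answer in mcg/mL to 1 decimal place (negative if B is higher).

-0.2 mcg/mL

Regimen A: f = (1/2)^(129/33) ≈ 0.0666; Cmin,ss = (644/211)·f/(1−f) ≈ 0.218 mcg/mL.
Regimen B: f = (1/2)^(132/33) ≈ 0.0625; Cmin,ss = (1340/211)·f/(1−f) ≈ 0.423 mcg/mL.
Difference ≈ 0.218 − 0.423 ≈ -0.205 mcg/mL.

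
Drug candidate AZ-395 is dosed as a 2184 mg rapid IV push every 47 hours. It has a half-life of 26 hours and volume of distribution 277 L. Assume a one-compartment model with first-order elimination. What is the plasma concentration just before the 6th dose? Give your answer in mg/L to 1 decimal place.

f = (1/2)^(τ/t½) = (1/2)^(47/26) ≈ 0.2856.
C₀ = D/Vd = 2184/277 ≈ 7.884 mg/L.
Before the 6th dose, 5 doses have been given. Superposition: Cmin = C₀·(f + f² + … + f^5).
≈ 7.884 × (0.2856 + 0.0816 + 0.0233 + 0.0067 + 0.0019) ≈ 7.884 × 0.3991 ≈ 3.147 mg/L.

3.1 mg/L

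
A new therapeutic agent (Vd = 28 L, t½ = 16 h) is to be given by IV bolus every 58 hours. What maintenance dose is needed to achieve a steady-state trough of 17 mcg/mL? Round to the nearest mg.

5397 mg

τ/t½ = 58/16 ≈ 3.625, so f = (1/2)^(58/16) ≈ 0.081052.
Cmin,ss = (D/Vd)·f/(1−f), so D = Cmin,ss·Vd·(1−f)/f.
D = 17 × 28 × (1−f)/f ≈ 17 × 28 × 11.33776 ≈ 5396.77 mg.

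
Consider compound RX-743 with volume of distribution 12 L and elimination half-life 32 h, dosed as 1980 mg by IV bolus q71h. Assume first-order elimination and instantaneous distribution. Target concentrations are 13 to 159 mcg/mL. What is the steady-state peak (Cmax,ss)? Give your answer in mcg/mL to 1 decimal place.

210.1 mcg/mL

τ/t½ = 71/32 ≈ 2.2188, so fraction remaining f = (1/2)^(71/32) ≈ 0.2148.
At steady state, accumulation factor R = 1/(1 − e^(−kτ)) ≈ 1.2736.
Each bolus raises the concentration by D/Vd = 1980/12 ≈ 165.000 mcg/mL.
Cmax,ss = C₀/(1 − f) ≈ 165.000/0.7852 ≈ 210.138 mcg/mL.
Peak 210.1 mcg/mL vs MTC 159 mcg/mL: exceeds toxic threshold.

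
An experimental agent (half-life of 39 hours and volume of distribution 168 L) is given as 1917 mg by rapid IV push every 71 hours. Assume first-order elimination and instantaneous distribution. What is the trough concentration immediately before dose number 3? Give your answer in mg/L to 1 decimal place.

4.1 mg/L

f = (1/2)^(τ/t½) = (1/2)^(71/39) ≈ 0.2831.
C₀ = D/Vd = 1917/168 ≈ 11.411 mg/L.
Before the 3rd dose, 2 doses have been given. Superposition: Cmin = C₀·(f + f²).
≈ 11.411 × (0.2831 + 0.0801) ≈ 11.411 × 0.3632 ≈ 4.144 mg/L.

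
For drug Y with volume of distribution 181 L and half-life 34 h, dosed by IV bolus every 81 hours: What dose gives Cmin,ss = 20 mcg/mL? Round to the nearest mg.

τ/t½ = 81/34 ≈ 2.3824, so f = (1/2)^(81/34) ≈ 0.191796.
Cmin,ss = (D/Vd)·f/(1−f), so D = Cmin,ss·Vd·(1−f)/f.
D = 20 × 181 × (1−f)/f ≈ 20 × 181 × 4.21387 ≈ 15254.21 mg.

15254 mg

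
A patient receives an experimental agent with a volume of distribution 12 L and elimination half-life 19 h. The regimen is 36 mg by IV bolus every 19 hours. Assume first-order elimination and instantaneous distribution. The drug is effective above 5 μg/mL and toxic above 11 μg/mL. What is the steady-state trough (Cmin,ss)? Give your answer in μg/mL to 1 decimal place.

3.0 μg/mL

The dosing interval is 1 half-life, so f = 2^(−1) = 0.5.
At steady state, R = 1/(1 − 0.5) = 2/1.
Single-dose peak C₀ = D/Vd = 36/12 = 3 μg/mL.
Steady-state peak Cmax,ss = C₀·R = 3 × 2/1 ≈ 6.000 μg/mL.
Steady-state trough Cmin,ss = Cmax,ss·f ≈ 6.000 × 0.5 ≈ 3.000 μg/mL.
Trough 3.0 μg/mL vs MEC 5 μg/mL: subtherapeutic.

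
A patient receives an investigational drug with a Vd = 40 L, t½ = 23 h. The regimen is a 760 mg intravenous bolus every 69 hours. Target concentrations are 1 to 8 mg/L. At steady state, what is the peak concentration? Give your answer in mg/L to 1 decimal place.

τ = 69 h = 3 half-lives, so f = (1/2)^3 = 0.125.
At steady state, R = 1/(1 − 0.125) = 8/7.
Single-dose peak C₀ = D/Vd = 760/40 = 19 mg/L.
Steady-state peak Cmax,ss = C₀·R = 19 × 8/7 ≈ 21.714 mg/L.
Peak 21.7 mg/L vs MTC 8 mg/L: exceeds toxic threshold.

21.7 mg/L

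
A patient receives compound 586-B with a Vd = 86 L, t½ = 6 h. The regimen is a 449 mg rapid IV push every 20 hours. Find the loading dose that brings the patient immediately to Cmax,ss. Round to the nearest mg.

f = (1/2)^(20/6) ≈ 0.099213; accumulation ratio R = 1/(1−f) ≈ 1.11014.
Loading dose to hit Cmax,ss on first dose: D_load = D_maint·R ≈ 449 × 1.11014 ≈ 498.45 mg.

498 mg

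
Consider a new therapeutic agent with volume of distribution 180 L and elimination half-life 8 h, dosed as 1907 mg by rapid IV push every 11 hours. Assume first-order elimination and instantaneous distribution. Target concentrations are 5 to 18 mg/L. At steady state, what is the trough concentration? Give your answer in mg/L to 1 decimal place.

6.6 mg/L

Over one 11-h interval, 11/8 ≈ 1.375 half-lives elapse, leaving f ≈ 0.3856 of each dose.
Accumulation ratio R = 1/(1 − f) ≈ 1/0.6144 ≈ 1.6276.
Each bolus raises the concentration by D/Vd = 1907/180 ≈ 10.594 mg/L.
Steady-state peak Cmax,ss = C₀·R ≈ 10.594 × 1.6276 ≈ 17.243 mg/L.
One interval later, Cmin,ss = Cmax,ss·e^(−kτ) ≈ 17.243 × 0.3856 ≈ 6.649 mg/L.
Trough 6.6 mg/L vs MEC 5 mg/L: adequate.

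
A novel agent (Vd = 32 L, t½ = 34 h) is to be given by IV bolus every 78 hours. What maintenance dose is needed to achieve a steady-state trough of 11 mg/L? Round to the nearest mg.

τ/t½ = 78/34 ≈ 2.2941, so f = (1/2)^(78/34) ≈ 0.203893.
Cmin,ss = (D/Vd)·f/(1−f), so D = Cmin,ss·Vd·(1−f)/f.
D = 11 × 32 × (1−f)/f ≈ 11 × 32 × 3.90453 ≈ 1374.39 mg.

1374 mg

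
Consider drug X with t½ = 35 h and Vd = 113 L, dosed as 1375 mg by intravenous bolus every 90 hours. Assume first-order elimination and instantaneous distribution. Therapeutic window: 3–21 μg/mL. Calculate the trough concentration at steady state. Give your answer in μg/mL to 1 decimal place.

2.5 μg/mL

k = ln2/t½ = ln2/35 ≈ 0.019804 h⁻¹; fraction remaining f = e^(−kτ) = e^(−0.019804×90) ≈ 0.1682.
At steady state, accumulation factor R = 1/(1 − e^(−kτ)) ≈ 1.2022.
Each bolus raises the concentration by D/Vd = 1375/113 ≈ 12.168 μg/mL.
Cmax,ss = C₀/(1 − f) ≈ 12.168/0.8318 ≈ 14.629 μg/mL.
Steady-state trough Cmin,ss = Cmax,ss·f ≈ 14.629 × 0.1682 ≈ 2.461 μg/mL.
Trough 2.5 μg/mL vs MEC 3 μg/mL: subtherapeutic.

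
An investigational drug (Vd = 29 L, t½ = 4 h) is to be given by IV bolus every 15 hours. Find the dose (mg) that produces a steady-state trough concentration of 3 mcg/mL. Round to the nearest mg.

τ/t½ = 15/4 ≈ 3.75, so f = (1/2)^(15/4) ≈ 0.074325.
Cmin,ss = (D/Vd)·f/(1−f), so D = Cmin,ss·Vd·(1−f)/f.
D = 3 × 29 × (1−f)/f ≈ 3 × 29 × 12.45442 ≈ 1083.53 mg.

1084 mg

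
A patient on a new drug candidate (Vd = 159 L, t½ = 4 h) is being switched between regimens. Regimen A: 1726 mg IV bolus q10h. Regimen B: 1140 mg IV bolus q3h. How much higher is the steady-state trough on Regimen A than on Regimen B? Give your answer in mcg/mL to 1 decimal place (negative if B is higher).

-8.2 mcg/mL

Regimen A: f = (1/2)^(10/4) ≈ 0.1768; Cmin,ss = (1726/159)·f/(1−f) ≈ 2.331 mcg/mL.
Regimen B: f = (1/2)^(3/4) ≈ 0.5946; Cmin,ss = (1140/159)·f/(1−f) ≈ 10.516 mcg/mL.
Difference ≈ 2.331 − 10.516 ≈ -8.185 mcg/mL.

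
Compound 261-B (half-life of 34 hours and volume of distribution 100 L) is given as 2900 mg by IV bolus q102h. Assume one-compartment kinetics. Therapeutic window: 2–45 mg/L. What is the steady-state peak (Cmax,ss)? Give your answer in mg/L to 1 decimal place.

τ = 102 h = 3 half-lives, so f = (1/2)^3 = 0.125.
At steady state, R = 1/(1 − 0.125) = 8/7.
Single-dose peak C₀ = D/Vd = 2900/100 = 29 mg/L.
Steady-state peak Cmax,ss = C₀·R = 29 × 8/7 ≈ 33.143 mg/L.
Peak 33.1 mg/L vs MTC 45 mg/L: below toxic threshold.

33.1 mg/L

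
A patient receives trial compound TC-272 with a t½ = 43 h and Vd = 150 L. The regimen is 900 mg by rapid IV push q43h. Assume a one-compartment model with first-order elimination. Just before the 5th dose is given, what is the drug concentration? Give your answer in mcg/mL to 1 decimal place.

f = (1/2)^(τ/t½) = (1/2)^(43/43) ≈ 0.5000.
C₀ = D/Vd = 900/150 ≈ 6.000 mcg/mL.
Before the 5th dose, 4 doses have been given. Superposition: Cmin = C₀·(f + f² + … + f^4).
≈ 6.000 × (0.5000 + 0.2500 + 0.1250 + 0.0625) ≈ 6.000 × 0.9375 ≈ 5.625 mcg/mL.

5.6 mcg/mL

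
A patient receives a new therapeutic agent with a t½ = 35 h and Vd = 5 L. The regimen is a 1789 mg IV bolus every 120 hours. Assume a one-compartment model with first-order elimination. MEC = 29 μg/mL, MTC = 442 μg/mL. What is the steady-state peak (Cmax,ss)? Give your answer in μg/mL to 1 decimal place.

394.4 μg/mL

τ/t½ = 120/35 ≈ 3.4286, so fraction remaining f = (1/2)^(120/35) ≈ 0.0929.
At steady state, accumulation factor R = 1/(1 − e^(−kτ)) ≈ 1.1024.
Single-dose peak C₀ = D/Vd = 1789/5 ≈ 357.800 μg/mL.
Cmax,ss = C₀/(1 − f) ≈ 357.800/0.9071 ≈ 394.444 μg/mL.
Peak 394.4 μg/mL vs MTC 442 μg/mL: below toxic threshold.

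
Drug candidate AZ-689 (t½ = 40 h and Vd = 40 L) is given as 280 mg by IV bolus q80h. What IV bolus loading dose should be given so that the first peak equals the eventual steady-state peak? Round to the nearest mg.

373 mg

f = (1/2)^(80/40) ≈ 0.250000; accumulation ratio R = 1/(1−f) ≈ 1.33333.
Loading dose to hit Cmax,ss on first dose: D_load = D_maint·R ≈ 280 × 1.33333 ≈ 373.33 mg.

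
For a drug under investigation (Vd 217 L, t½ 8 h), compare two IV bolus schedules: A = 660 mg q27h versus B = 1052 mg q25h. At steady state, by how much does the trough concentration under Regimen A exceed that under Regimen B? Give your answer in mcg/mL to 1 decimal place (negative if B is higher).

-0.3 mcg/mL

Regimen A: f = (1/2)^(27/8) ≈ 0.0964; Cmin,ss = (660/217)·f/(1−f) ≈ 0.324 mcg/mL.
Regimen B: f = (1/2)^(25/8) ≈ 0.1146; Cmin,ss = (1052/217)·f/(1−f) ≈ 0.627 mcg/mL.
Difference ≈ 0.324 − 0.627 ≈ -0.303 mcg/mL.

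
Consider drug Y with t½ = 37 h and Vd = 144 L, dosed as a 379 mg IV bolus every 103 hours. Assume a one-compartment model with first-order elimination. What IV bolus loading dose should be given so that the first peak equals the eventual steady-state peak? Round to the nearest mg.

443 mg

f = (1/2)^(103/37) ≈ 0.145210; accumulation ratio R = 1/(1−f) ≈ 1.16988.
Loading dose to hit Cmax,ss on first dose: D_load = D_maint·R ≈ 379 × 1.16988 ≈ 443.38 mg.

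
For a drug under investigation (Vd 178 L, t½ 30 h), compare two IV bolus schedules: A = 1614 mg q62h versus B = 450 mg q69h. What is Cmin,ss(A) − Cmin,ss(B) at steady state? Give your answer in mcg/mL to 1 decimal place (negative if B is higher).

2.2 mcg/mL

Regimen A: f = (1/2)^(62/30) ≈ 0.2387; Cmin,ss = (1614/178)·f/(1−f) ≈ 2.843 mcg/mL.
Regimen B: f = (1/2)^(69/30) ≈ 0.2031; Cmin,ss = (450/178)·f/(1−f) ≈ 0.644 mcg/mL.
Difference ≈ 2.843 − 0.644 ≈ 2.199 mcg/mL.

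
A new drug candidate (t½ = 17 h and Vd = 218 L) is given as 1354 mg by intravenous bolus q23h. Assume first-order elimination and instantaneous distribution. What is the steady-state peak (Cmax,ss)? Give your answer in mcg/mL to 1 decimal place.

Over one 23-h interval, 23/17 ≈ 1.3529 half-lives elapse, leaving f ≈ 0.3915 of each dose.
At steady state, accumulation factor R = 1/(1 − e^(−kτ)) ≈ 1.6434.
Single-dose peak C₀ = D/Vd = 1354/218 ≈ 6.211 mcg/mL.
Steady-state peak Cmax,ss = C₀·R ≈ 6.211 × 1.6434 ≈ 10.207 mcg/mL.

10.2 mcg/mL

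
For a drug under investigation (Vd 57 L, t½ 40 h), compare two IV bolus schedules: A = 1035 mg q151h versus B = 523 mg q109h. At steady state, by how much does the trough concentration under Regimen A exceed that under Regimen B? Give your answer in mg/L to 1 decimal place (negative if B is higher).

-0.2 mg/L

Regimen A: f = (1/2)^(151/40) ≈ 0.0730; Cmin,ss = (1035/57)·f/(1−f) ≈ 1.430 mg/L.
Regimen B: f = (1/2)^(109/40) ≈ 0.1512; Cmin,ss = (523/57)·f/(1−f) ≈ 1.634 mg/L.
Difference ≈ 1.430 − 1.634 ≈ -0.204 mg/L.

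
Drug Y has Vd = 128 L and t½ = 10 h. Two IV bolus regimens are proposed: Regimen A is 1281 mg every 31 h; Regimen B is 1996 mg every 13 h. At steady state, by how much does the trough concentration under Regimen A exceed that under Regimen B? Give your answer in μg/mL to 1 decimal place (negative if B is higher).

-9.3 μg/mL

Regimen A: f = (1/2)^(31/10) ≈ 0.1166; Cmin,ss = (1281/128)·f/(1−f) ≈ 1.321 μg/mL.
Regimen B: f = (1/2)^(13/10) ≈ 0.4061; Cmin,ss = (1996/128)·f/(1−f) ≈ 10.663 μg/mL.
Difference ≈ 1.321 − 10.663 ≈ -9.342 μg/mL.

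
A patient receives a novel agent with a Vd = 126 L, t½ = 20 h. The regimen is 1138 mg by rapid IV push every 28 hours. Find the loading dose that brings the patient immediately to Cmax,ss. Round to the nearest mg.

1832 mg

f = (1/2)^(28/20) ≈ 0.378929; accumulation ratio R = 1/(1−f) ≈ 1.61012.
Loading dose to hit Cmax,ss on first dose: D_load = D_maint·R ≈ 1138 × 1.61012 ≈ 1832.32 mg.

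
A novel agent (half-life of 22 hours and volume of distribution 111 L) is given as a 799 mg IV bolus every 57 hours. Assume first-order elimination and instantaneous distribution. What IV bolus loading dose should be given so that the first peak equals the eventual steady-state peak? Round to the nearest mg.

958 mg

f = (1/2)^(57/22) ≈ 0.165981; accumulation ratio R = 1/(1−f) ≈ 1.19901.
Loading dose to hit Cmax,ss on first dose: D_load = D_maint·R ≈ 799 × 1.19901 ≈ 958.01 mg.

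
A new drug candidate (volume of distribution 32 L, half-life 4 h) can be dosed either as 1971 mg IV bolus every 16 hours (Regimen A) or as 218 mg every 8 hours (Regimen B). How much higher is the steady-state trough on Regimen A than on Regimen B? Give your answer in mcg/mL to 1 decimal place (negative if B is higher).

1.8 mcg/mL

Regimen A: f = (1/2)^(16/4) ≈ 0.0625; Cmin,ss = (1971/32)·f/(1−f) ≈ 4.106 mcg/mL.
Regimen B: f = (1/2)^(8/4) ≈ 0.2500; Cmin,ss = (218/32)·f/(1−f) ≈ 2.271 mcg/mL.
Difference ≈ 4.106 − 2.271 ≈ 1.835 mcg/mL.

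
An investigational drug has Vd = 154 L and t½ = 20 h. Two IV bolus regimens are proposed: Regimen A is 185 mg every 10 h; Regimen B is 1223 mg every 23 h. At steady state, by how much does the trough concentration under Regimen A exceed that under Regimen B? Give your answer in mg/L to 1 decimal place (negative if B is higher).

-3.6 mg/L

Regimen A: f = (1/2)^(10/20) ≈ 0.7071; Cmin,ss = (185/154)·f/(1−f) ≈ 2.900 mg/L.
Regimen B: f = (1/2)^(23/20) ≈ 0.4506; Cmin,ss = (1223/154)·f/(1−f) ≈ 6.513 mg/L.
Difference ≈ 2.900 − 6.513 ≈ -3.613 mg/L.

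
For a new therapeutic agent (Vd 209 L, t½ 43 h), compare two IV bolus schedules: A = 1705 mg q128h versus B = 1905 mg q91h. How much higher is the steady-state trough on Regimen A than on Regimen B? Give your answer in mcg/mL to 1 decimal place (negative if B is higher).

-1.5 mcg/mL

Regimen A: f = (1/2)^(128/43) ≈ 0.1270; Cmin,ss = (1705/209)·f/(1−f) ≈ 1.187 mcg/mL.
Regimen B: f = (1/2)^(91/43) ≈ 0.2306; Cmin,ss = (1905/209)·f/(1−f) ≈ 2.732 mcg/mL.
Difference ≈ 1.187 − 2.732 ≈ -1.545 mcg/mL.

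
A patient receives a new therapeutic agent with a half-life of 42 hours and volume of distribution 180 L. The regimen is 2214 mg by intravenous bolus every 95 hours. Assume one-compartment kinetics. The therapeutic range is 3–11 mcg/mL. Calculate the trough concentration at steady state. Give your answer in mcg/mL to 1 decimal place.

τ/t½ = 95/42 ≈ 2.2619, so fraction remaining f = (1/2)^(95/42) ≈ 0.2085.
Each bolus raises the concentration by D/Vd = 2214/180 ≈ 12.300 mcg/mL.
Steady-state trough Cmin,ss = C₀·f/(1−f) ≈ 12.300 × 0.2085/0.7915 ≈ 3.240 mcg/mL.
Trough 3.2 mcg/mL vs MEC 3 mcg/mL: adequate.

3.2 mcg/mL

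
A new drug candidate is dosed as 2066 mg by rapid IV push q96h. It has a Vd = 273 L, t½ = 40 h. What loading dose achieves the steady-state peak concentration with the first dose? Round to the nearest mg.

f = (1/2)^(96/40) ≈ 0.189465; accumulation ratio R = 1/(1−f) ≈ 1.23375.
Loading dose to hit Cmax,ss on first dose: D_load = D_maint·R ≈ 2066 × 1.23375 ≈ 2548.93 mg.

2549 mg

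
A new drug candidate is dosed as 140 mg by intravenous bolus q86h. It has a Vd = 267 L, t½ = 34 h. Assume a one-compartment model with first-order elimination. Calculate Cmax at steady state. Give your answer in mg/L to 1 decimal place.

Over one 86-h interval, 86/34 ≈ 2.5294 half-lives elapse, leaving f ≈ 0.1732 of each dose.
Accumulation ratio R = 1/(1 − f) ≈ 1/0.8268 ≈ 1.2095.
Single-dose peak C₀ = D/Vd = 140/267 ≈ 0.524 mg/L.
Steady-state peak Cmax,ss = C₀·R ≈ 0.524 × 1.2095 ≈ 0.634 mg/L.

0.6 mg/L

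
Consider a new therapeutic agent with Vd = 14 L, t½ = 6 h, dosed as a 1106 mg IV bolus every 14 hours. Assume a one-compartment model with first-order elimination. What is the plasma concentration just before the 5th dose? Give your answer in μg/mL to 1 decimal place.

f = (1/2)^(τ/t½) = (1/2)^(14/6) ≈ 0.1984.
C₀ = D/Vd = 1106/14 ≈ 79.000 μg/mL.
Before the 5th dose, 4 doses have been given. Superposition: Cmin = C₀·(f + f² + … + f^4).
≈ 79.000 × (0.1984 + 0.0394 + 0.0078 + 0.0015) ≈ 79.000 × 0.2471 ≈ 19.521 μg/mL.

19.5 μg/mL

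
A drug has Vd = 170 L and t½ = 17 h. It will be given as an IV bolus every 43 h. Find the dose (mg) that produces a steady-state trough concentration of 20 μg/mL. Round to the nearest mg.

τ/t½ = 43/17 ≈ 2.5294, so f = (1/2)^(43/17) ≈ 0.173209.
Cmin,ss = (D/Vd)·f/(1−f), so D = Cmin,ss·Vd·(1−f)/f.
D = 20 × 170 × (1−f)/f ≈ 20 × 170 × 4.77337 ≈ 16229.46 mg.

16229 mg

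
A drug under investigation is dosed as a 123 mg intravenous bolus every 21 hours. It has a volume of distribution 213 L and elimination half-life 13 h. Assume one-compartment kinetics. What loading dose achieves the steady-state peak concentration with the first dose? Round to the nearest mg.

183 mg

f = (1/2)^(21/13) ≈ 0.326378; accumulation ratio R = 1/(1−f) ≈ 1.48451.
Loading dose to hit Cmax,ss on first dose: D_load = D_maint·R ≈ 123 × 1.48451 ≈ 182.59 mg.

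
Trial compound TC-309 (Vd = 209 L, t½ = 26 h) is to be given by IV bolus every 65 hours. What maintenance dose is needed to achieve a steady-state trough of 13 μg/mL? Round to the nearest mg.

12653 mg

τ/t½ = 65/26 ≈ 2.5, so f = (1/2)^(65/26) ≈ 0.176777.
Cmin,ss = (D/Vd)·f/(1−f), so D = Cmin,ss·Vd·(1−f)/f.
D = 13 × 209 × (1−f)/f ≈ 13 × 209 × 4.65684 ≈ 12652.63 mg.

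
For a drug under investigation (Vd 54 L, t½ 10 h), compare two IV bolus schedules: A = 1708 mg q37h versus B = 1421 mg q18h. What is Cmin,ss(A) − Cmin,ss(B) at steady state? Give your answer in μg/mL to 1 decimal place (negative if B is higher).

Regimen A: f = (1/2)^(37/10) ≈ 0.0769; Cmin,ss = (1708/54)·f/(1−f) ≈ 2.635 μg/mL.
Regimen B: f = (1/2)^(18/10) ≈ 0.2872; Cmin,ss = (1421/54)·f/(1−f) ≈ 10.603 μg/mL.
Difference ≈ 2.635 − 10.603 ≈ -7.968 μg/mL.

-8.0 μg/mL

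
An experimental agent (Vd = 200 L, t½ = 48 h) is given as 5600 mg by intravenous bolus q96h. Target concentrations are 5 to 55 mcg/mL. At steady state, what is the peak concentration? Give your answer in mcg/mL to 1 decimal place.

37.3 mcg/mL

τ = 96 h = 2 half-lives, so f = (1/2)^2 = 0.25.
Accumulation ratio R = 1/(1 − f) = 1/0.75 = 4/3.
Single-dose peak C₀ = D/Vd = 5600/200 = 28 mcg/mL.
Steady-state peak Cmax,ss = C₀·R = 28 × 4/3 ≈ 37.333 mcg/mL.
Peak 37.3 mcg/mL vs MTC 55 mcg/mL: below toxic threshold.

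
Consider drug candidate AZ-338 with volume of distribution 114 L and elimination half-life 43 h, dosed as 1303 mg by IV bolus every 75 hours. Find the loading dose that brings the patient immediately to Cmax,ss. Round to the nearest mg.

f = (1/2)^(75/43) ≈ 0.298502; accumulation ratio R = 1/(1−f) ≈ 1.42552.
Loading dose to hit Cmax,ss on first dose: D_load = D_maint·R ≈ 1303 × 1.42552 ≈ 1857.45 mg.

1857 mg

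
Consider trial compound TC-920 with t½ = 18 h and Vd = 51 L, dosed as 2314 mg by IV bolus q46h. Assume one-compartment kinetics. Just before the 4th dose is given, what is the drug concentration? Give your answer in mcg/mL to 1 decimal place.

f = (1/2)^(τ/t½) = (1/2)^(46/18) ≈ 0.1701.
C₀ = D/Vd = 2314/51 ≈ 45.373 mcg/mL.
Before the 4th dose, 3 doses have been given. Superposition: Cmin = C₀·(f + f² + … + f^3).
≈ 45.373 × (0.1701 + 0.0289 + 0.0049) ≈ 45.373 × 0.2039 ≈ 9.252 mcg/mL.

9.3 mcg/mL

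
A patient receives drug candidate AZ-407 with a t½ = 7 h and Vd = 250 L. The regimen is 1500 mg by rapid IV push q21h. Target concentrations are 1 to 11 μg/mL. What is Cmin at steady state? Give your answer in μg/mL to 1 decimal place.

0.9 μg/mL

τ = 21 h = 3 half-lives, so f = (1/2)^3 = 0.125.
At steady state, R = 1/(1 − 0.125) = 8/7.
Single-dose peak C₀ = D/Vd = 1500/250 = 6 μg/mL.
Steady-state peak Cmax,ss = C₀·R = 6 × 8/7 ≈ 6.857 μg/mL.
Steady-state trough Cmin,ss = Cmax,ss·f ≈ 6.857 × 0.125 ≈ 0.857 μg/mL.
Trough 0.9 μg/mL vs MEC 1 μg/mL: subtherapeutic.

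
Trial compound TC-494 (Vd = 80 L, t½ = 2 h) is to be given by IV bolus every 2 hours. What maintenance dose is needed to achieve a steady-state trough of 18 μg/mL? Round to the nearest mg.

1440 mg

τ/t½ = 2/2 ≈ 1, so f = (1/2)^(2/2) ≈ 0.500000.
Cmin,ss = (D/Vd)·f/(1−f), so D = Cmin,ss·Vd·(1−f)/f.
D = 18 × 80 × (1−f)/f ≈ 18 × 80 × 1.00000 ≈ 1440.00 mg.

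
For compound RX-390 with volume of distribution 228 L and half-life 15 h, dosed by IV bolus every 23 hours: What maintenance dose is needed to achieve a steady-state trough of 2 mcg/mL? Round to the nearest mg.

864 mg

τ/t½ = 23/15 ≈ 1.5333, so f = (1/2)^(23/15) ≈ 0.345478.
Cmin,ss = (D/Vd)·f/(1−f), so D = Cmin,ss·Vd·(1−f)/f.
D = 2 × 228 × (1−f)/f ≈ 2 × 228 × 1.89454 ≈ 863.91 mg.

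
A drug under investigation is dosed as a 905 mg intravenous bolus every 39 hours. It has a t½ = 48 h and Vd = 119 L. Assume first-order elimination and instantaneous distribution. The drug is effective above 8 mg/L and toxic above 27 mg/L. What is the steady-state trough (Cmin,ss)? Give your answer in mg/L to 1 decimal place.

k = ln2/t½ = ln2/48 ≈ 0.014441 h⁻¹; fraction remaining f = e^(−kτ) = e^(−0.014441×39) ≈ 0.5694.
Single-dose peak C₀ = D/Vd = 905/119 ≈ 7.605 mg/L.
Steady-state trough Cmin,ss = C₀·f/(1−f) ≈ 7.605 × 0.5694/0.4306 ≈ 10.056 mg/L.
Trough 10.1 mg/L vs MEC 8 mg/L: adequate.

10.1 mg/L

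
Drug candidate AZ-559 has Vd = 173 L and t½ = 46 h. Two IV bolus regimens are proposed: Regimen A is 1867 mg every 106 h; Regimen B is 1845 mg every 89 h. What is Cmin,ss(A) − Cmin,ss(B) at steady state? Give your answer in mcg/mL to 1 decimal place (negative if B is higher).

-1.0 mcg/mL

Regimen A: f = (1/2)^(106/46) ≈ 0.2025; Cmin,ss = (1867/173)·f/(1−f) ≈ 2.740 mcg/mL.
Regimen B: f = (1/2)^(89/46) ≈ 0.2616; Cmin,ss = (1845/173)·f/(1−f) ≈ 3.778 mcg/mL.
Difference ≈ 2.740 − 3.778 ≈ -1.038 mcg/mL.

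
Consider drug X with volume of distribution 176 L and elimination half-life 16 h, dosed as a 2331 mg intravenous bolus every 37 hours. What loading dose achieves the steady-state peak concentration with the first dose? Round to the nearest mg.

f = (1/2)^(37/16) ≈ 0.201311; accumulation ratio R = 1/(1−f) ≈ 1.25205.
Loading dose to hit Cmax,ss on first dose: D_load = D_maint·R ≈ 2331 × 1.25205 ≈ 2918.53 mg.

2919 mg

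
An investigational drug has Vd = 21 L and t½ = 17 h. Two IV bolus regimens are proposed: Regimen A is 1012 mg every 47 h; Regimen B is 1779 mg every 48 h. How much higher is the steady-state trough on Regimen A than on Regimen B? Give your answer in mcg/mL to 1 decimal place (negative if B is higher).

-5.6 mcg/mL

Regimen A: f = (1/2)^(47/17) ≈ 0.1471; Cmin,ss = (1012/21)·f/(1−f) ≈ 8.311 mcg/mL.
Regimen B: f = (1/2)^(48/17) ≈ 0.1413; Cmin,ss = (1779/21)·f/(1−f) ≈ 13.940 mcg/mL.
Difference ≈ 8.311 − 13.940 ≈ -5.629 mcg/mL.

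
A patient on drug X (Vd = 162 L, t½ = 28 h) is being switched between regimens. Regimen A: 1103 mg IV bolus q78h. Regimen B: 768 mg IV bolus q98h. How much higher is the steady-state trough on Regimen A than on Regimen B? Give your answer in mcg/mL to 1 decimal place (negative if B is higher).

0.7 mcg/mL

Regimen A: f = (1/2)^(78/28) ≈ 0.1450; Cmin,ss = (1103/162)·f/(1−f) ≈ 1.155 mcg/mL.
Regimen B: f = (1/2)^(98/28) ≈ 0.0884; Cmin,ss = (768/162)·f/(1−f) ≈ 0.460 mcg/mL.
Difference ≈ 1.155 − 0.460 ≈ 0.695 mcg/mL.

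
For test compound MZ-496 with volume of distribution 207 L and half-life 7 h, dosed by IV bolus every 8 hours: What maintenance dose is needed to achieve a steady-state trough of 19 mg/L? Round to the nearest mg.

4752 mg

τ/t½ = 8/7 ≈ 1.1429, so f = (1/2)^(8/7) ≈ 0.452862.
Cmin,ss = (D/Vd)·f/(1−f), so D = Cmin,ss·Vd·(1−f)/f.
D = 19 × 207 × (1−f)/f ≈ 19 × 207 × 1.20818 ≈ 4751.77 mg.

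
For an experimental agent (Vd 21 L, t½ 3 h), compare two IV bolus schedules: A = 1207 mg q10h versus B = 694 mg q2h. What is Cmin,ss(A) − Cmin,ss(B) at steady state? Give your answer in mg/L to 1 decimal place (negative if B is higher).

Regimen A: f = (1/2)^(10/3) ≈ 0.0992; Cmin,ss = (1207/21)·f/(1−f) ≈ 6.330 mg/L.
Regimen B: f = (1/2)^(2/3) ≈ 0.6300; Cmin,ss = (694/21)·f/(1−f) ≈ 56.270 mg/L.
Difference ≈ 6.330 − 56.270 ≈ -49.940 mg/L.

-49.9 mg/L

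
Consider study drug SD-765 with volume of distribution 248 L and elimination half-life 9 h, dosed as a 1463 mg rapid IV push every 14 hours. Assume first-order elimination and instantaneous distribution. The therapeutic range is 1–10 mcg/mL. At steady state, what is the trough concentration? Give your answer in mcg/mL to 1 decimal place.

3.0 mcg/mL

Over one 14-h interval, 14/9 ≈ 1.5556 half-lives elapse, leaving f ≈ 0.3402 of each dose.
At steady state, accumulation factor R = 1/(1 − e^(−kτ)) ≈ 1.5156.
Single-dose peak C₀ = D/Vd = 1463/248 ≈ 5.899 mcg/mL.
Cmax,ss = C₀/(1 − f) ≈ 5.899/0.6598 ≈ 8.941 mcg/mL.
Steady-state trough Cmin,ss = Cmax,ss·f ≈ 8.941 × 0.3402 ≈ 3.042 mcg/mL.
Trough 3.0 mcg/mL vs MEC 1 mcg/mL: adequate.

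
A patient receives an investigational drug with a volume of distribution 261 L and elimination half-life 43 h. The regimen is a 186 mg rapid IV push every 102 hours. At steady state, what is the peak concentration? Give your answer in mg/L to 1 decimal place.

0.9 mg/L

τ/t½ = 102/43 ≈ 2.3721, so fraction remaining f = (1/2)^(102/43) ≈ 0.1932.
At steady state, accumulation factor R = 1/(1 − e^(−kτ)) ≈ 1.2395.
Each bolus raises the concentration by D/Vd = 186/261 ≈ 0.713 mg/L.
Cmax,ss = C₀/(1 − f) ≈ 0.713/0.8068 ≈ 0.884 mg/L.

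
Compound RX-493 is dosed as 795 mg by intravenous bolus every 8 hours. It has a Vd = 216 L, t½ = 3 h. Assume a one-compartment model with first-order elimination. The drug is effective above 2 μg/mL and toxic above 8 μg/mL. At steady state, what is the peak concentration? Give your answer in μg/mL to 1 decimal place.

4.4 μg/mL

k = ln2/t½ = ln2/3 ≈ 0.231049 h⁻¹; fraction remaining f = e^(−kτ) = e^(−0.231049×8) ≈ 0.1575.
Accumulation ratio R = 1/(1 − f) ≈ 1/0.8425 ≈ 1.1869.
Single-dose peak C₀ = D/Vd = 795/216 ≈ 3.681 μg/mL.
Cmax,ss = C₀/(1 − f) ≈ 3.681/0.8425 ≈ 4.369 μg/mL.
Peak 4.4 μg/mL vs MTC 8 μg/mL: below toxic threshold.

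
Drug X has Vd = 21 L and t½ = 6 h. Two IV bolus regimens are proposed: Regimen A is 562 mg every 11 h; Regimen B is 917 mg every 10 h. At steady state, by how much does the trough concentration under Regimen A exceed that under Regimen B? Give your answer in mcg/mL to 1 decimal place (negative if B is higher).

Regimen A: f = (1/2)^(11/6) ≈ 0.2806; Cmin,ss = (562/21)·f/(1−f) ≈ 10.438 mcg/mL.
Regimen B: f = (1/2)^(10/6) ≈ 0.3150; Cmin,ss = (917/21)·f/(1−f) ≈ 20.080 mcg/mL.
Difference ≈ 10.438 − 20.080 ≈ -9.642 mcg/mL.

-9.6 mcg/mL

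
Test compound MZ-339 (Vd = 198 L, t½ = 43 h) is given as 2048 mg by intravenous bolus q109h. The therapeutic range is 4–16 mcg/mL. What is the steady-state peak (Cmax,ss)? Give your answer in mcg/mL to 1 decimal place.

12.5 mcg/mL

Over one 109-h interval, 109/43 ≈ 2.5349 half-lives elapse, leaving f ≈ 0.1726 of each dose.
At steady state, accumulation factor R = 1/(1 − e^(−kτ)) ≈ 1.2086.
Each bolus raises the concentration by D/Vd = 2048/198 ≈ 10.343 mcg/mL.
Steady-state peak Cmax,ss = C₀·R ≈ 10.343 × 1.2086 ≈ 12.501 mcg/mL.
Peak 12.5 mcg/mL vs MTC 16 mcg/mL: below toxic threshold.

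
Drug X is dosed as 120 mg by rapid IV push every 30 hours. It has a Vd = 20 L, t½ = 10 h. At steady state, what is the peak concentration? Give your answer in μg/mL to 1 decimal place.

The dosing interval is 3 half-lives, so f = 2^(−3) = 0.125.
At steady state, R = 1/(1 − 0.125) = 8/7.
Single-dose peak C₀ = D/Vd = 120/20 = 6 μg/mL.
Steady-state peak Cmax,ss = C₀·R = 6 × 8/7 ≈ 6.857 μg/mL.

6.9 μg/mL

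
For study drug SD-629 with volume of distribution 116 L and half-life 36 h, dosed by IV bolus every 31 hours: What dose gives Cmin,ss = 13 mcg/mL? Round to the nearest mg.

1231 mg

τ/t½ = 31/36 ≈ 0.86111, so f = (1/2)^(31/36) ≈ 0.550528.
Cmin,ss = (D/Vd)·f/(1−f), so D = Cmin,ss·Vd·(1−f)/f.
D = 13 × 116 × (1−f)/f ≈ 13 × 116 × 0.81644 ≈ 1231.19 mg.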